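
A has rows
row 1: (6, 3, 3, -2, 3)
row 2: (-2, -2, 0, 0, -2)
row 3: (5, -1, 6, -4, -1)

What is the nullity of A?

3

Row reduce to echelon form.
R2 ← R2 + (1/3)·R1: [0, -1, 1, -2/3, -1]
R3 ← R3 − (5/6)·R1: [0, -7/2, 7/2, -7/3, -7/2]
R3 ← R3 − (7/2)·R2: [0, 0, 0, 0, 0]
2 nonzero rows, so rank(A) = 2.
A has 5 columns; by rank–nullity, nullity = 5 − 2 = 3.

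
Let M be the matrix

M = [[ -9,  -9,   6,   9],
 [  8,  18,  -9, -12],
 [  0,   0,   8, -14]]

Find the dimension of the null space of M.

Row reduce to echelon form.
R2 ← R2 + (8/9)·R1: [0, 10, -11/3, -4]
3 nonzero rows, so rank(M) = 3.
M has 4 columns; by rank–nullity, nullity = 4 − 3 = 1.

1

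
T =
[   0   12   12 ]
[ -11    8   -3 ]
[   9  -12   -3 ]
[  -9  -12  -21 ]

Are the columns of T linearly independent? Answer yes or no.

Row reduce T to echelon form.
Swap R1 ↔ R2
R3 ← R3 + (9/11)·R1: [0, -60/11, -60/11]
R4 ← R4 − (9/11)·R1: [0, -204/11, -204/11]
R3 ← R3 + (5/11)·R2: [0, 0, 0]
R4 ← R4 + (17/11)·R2: [0, 0, 0]
2 pivots among 3 columns.
Only 2 < 3 pivot columns, so the columns are linearly dependent.

no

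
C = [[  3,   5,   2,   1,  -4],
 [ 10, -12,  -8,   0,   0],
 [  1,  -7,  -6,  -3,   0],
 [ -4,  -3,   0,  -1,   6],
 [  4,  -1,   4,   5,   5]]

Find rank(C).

Row reduce to echelon form.
R2 ← R2 − (10/3)·R1: [0, -86/3, -44/3, -10/3, 40/3]
R3 ← R3 − (1/3)·R1: [0, -26/3, -20/3, -10/3, 4/3]
R4 ← R4 + (4/3)·R1: [0, 11/3, 8/3, 1/3, 2/3]
R5 ← R5 − (4/3)·R1: [0, -23/3, 4/3, 11/3, 31/3]
R3 ← R3 − (13/43)·R2: [0, 0, -96/43, -100/43, -116/43]
R4 ← R4 + (11/86)·R2: [0, 0, 34/43, -4/43, 102/43]
R5 ← R5 − (23/86)·R2: [0, 0, 226/43, 196/43, 291/43]
R4 ← R4 + (17/48)·R3: [0, 0, 0, -11/12, 17/12]
R5 ← R5 + (113/48)·R3: [0, 0, 0, -11/12, 5/12]
R5 ← R5 − R4: [0, 0, 0, 0, -1]
Echelon form has 5 nonzero rows, so rank(C) = 5.

5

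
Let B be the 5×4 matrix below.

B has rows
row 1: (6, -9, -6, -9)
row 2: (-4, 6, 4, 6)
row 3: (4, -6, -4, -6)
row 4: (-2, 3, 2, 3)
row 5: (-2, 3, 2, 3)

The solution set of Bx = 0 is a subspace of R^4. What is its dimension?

3

Row reduce to echelon form.
R2 ← R2 + (2/3)·R1: [0, 0, 0, 0]
R3 ← R3 − (2/3)·R1: [0, 0, 0, 0]
R4 ← R4 + (1/3)·R1: [0, 0, 0, 0]
R5 ← R5 + (1/3)·R1: [0, 0, 0, 0]
1 nonzero row, so rank(B) = 1.
B has 4 columns; by rank–nullity, nullity = 4 − 1 = 3.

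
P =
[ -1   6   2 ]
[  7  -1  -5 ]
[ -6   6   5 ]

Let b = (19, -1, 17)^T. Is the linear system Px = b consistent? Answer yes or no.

yes

Row reduce the augmented matrix [P | b].
R2 ← R2 + (7)·R1: [0, 41, 9, 132]
R3 ← R3 − (6)·R1: [0, -30, -7, -97]
R3 ← R3 + (30/41)·R2: [0, 0, -17/41, -17/41]
The echelon form has 3 nonzero rows, and every pivot lies in the first 3 columns, so rank(P) = rank([P|b]) = 3.
The system is consistent.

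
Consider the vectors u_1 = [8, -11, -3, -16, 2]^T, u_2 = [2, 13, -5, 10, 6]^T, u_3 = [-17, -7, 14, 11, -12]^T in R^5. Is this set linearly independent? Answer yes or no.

yes

Form the matrix with these vectors as rows and row reduce.
R2 ← R2 − (1/4)·R1: [0, 63/4, -17/4, 14, 11/2]
R3 ← R3 + (17/8)·R1: [0, -243/8, 61/8, -23, -31/4]
R3 ← R3 + (27/14)·R2: [0, 0, -4/7, 4, 20/7]
3 nonzero rows, so the 3 vectors span a space of dimension 3.
Since 3 = 3, the vectors are linearly independent.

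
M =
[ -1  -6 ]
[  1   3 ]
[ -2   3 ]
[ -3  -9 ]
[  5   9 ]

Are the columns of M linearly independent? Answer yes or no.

Row reduce M to echelon form.
R2 ← R2 + R1: [0, -3]
R3 ← R3 − (2)·R1: [0, 15]
R4 ← R4 − (3)·R1: [0, 9]
R5 ← R5 + (5)·R1: [0, -21]
R3 ← R3 + (5)·R2: [0, 0]
R4 ← R4 + (3)·R2: [0, 0]
R5 ← R5 − (7)·R2: [0, 0]
2 pivots among 2 columns.
Every column is a pivot column, so the columns are linearly independent.

yes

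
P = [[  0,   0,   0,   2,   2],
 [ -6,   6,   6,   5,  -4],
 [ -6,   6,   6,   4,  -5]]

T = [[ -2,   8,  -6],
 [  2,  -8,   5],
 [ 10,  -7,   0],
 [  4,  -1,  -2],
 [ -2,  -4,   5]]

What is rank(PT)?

First compute PT:
[[  4, -10,   6],
 [112, -127,  36],
 [110, -122,  33]]
Now row reduce the product.
R2 ← R2 − (28)·R1: [0, 153, -132]
R3 ← R3 − (55/2)·R1: [0, 153, -132]
R3 ← R3 − R2: [0, 0, 0]
2 nonzero rows, so rank(PT) = 2.

2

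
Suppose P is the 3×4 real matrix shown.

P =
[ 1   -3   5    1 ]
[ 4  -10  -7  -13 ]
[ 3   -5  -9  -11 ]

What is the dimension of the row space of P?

3

Row reduce to echelon form.
R2 ← R2 − (4)·R1: [0, 2, -27, -17]
R3 ← R3 − (3)·R1: [0, 4, -24, -14]
R3 ← R3 − (2)·R2: [0, 0, 30, 20]
Echelon form has 3 nonzero rows, so rank(P) = 3.
The row space has dimension equal to the rank: 3.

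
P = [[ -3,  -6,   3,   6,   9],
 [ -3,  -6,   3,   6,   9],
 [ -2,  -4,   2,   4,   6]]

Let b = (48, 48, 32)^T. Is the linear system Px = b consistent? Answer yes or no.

Row reduce the augmented matrix [P | b].
R2 ← R2 − R1: [0, 0, 0, 0, 0, 0]
R3 ← R3 − (2/3)·R1: [0, 0, 0, 0, 0, 0]
The echelon form has 1 nonzero rows, and every pivot lies in the first 5 columns, so rank(P) = rank([P|b]) = 1.
The system is consistent.

yes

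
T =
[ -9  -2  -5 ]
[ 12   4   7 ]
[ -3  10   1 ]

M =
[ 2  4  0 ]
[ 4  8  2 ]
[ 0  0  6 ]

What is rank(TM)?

2

First compute TM:
[[-26, -52, -34],
 [ 40,  80,  50],
 [ 34,  68,  26]]
Now row reduce the product.
R2 ← R2 + (20/13)·R1: [0, 0, -30/13]
R3 ← R3 + (17/13)·R1: [0, 0, -240/13]
R3 ← R3 − (8)·R2: [0, 0, 0]
2 nonzero rows, so rank(TM) = 2.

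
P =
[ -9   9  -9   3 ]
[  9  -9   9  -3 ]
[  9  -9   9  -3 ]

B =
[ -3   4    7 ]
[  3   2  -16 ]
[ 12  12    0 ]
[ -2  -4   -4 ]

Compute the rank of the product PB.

1

First compute PB:
[[-60, -138, -219],
 [ 60, 138, 219],
 [ 60, 138, 219]]
Now row reduce the product.
R2 ← R2 + R1: [0, 0, 0]
R3 ← R3 + R1: [0, 0, 0]
1 nonzero row, so rank(PB) = 1.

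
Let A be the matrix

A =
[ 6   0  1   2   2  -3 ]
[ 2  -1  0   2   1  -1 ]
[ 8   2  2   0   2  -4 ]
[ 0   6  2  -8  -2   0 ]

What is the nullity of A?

Row reduce to echelon form.
R2 ← R2 − (1/3)·R1: [0, -1, -1/3, 4/3, 1/3, 0]
R3 ← R3 − (4/3)·R1: [0, 2, 2/3, -8/3, -2/3, 0]
R3 ← R3 + (2)·R2: [0, 0, 0, 0, 0, 0]
R4 ← R4 + (6)·R2: [0, 0, 0, 0, 0, 0]
2 nonzero rows, so rank(A) = 2.
A has 6 columns; by rank–nullity, nullity = 6 − 2 = 4.

4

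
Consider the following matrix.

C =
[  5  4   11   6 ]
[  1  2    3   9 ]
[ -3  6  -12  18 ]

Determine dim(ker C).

1

Row reduce to echelon form.
R2 ← R2 − (1/5)·R1: [0, 6/5, 4/5, 39/5]
R3 ← R3 + (3/5)·R1: [0, 42/5, -27/5, 108/5]
R3 ← R3 − (7)·R2: [0, 0, -11, -33]
3 nonzero rows, so rank(C) = 3.
C has 4 columns; by rank–nullity, nullity = 4 − 3 = 1.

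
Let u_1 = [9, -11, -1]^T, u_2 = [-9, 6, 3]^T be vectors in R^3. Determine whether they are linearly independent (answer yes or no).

yes

Form the matrix with these vectors as rows and row reduce.
R2 ← R2 + R1: [0, -5, 2]
2 nonzero rows, so the 2 vectors span a space of dimension 2.
Since 2 = 2, the vectors are linearly independent.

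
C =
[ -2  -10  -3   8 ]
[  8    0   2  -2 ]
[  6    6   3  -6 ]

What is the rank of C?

Row reduce to echelon form.
R2 ← R2 + (4)·R1: [0, -40, -10, 30]
R3 ← R3 + (3)·R1: [0, -24, -6, 18]
R3 ← R3 − (3/5)·R2: [0, 0, 0, 0]
Echelon form has 2 nonzero rows, so rank(C) = 2.

2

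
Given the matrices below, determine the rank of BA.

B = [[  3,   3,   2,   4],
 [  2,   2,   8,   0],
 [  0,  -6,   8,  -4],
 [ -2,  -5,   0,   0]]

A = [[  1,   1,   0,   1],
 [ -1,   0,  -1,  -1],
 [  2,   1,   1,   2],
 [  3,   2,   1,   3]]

First compute BA:
[[ 16,  13,   3,  16],
 [ 16,  10,   6,  16],
 [ 10,   0,  10,  10],
 [  3,  -2,   5,   3]]
Now row reduce the product.
R2 ← R2 − R1: [0, -3, 3, 0]
R3 ← R3 − (5/8)·R1: [0, -65/8, 65/8, 0]
R4 ← R4 − (3/16)·R1: [0, -71/16, 71/16, 0]
R3 ← R3 − (65/24)·R2: [0, 0, 0, 0]
R4 ← R4 − (71/48)·R2: [0, 0, 0, 0]
2 nonzero rows, so rank(BA) = 2.

2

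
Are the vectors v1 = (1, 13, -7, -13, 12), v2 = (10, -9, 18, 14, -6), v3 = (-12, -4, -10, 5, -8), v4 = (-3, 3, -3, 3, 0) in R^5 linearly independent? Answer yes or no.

Form the matrix with these vectors as rows and row reduce.
R2 ← R2 − (10)·R1: [0, -139, 88, 144, -126]
R3 ← R3 + (12)·R1: [0, 152, -94, -151, 136]
R4 ← R4 + (3)·R1: [0, 42, -24, -36, 36]
R3 ← R3 + (152/139)·R2: [0, 0, 310/139, 899/139, -248/139]
R4 ← R4 + (42/139)·R2: [0, 0, 360/139, 1044/139, -288/139]
R4 ← R4 − (36/31)·R3: [0, 0, 0, 0, 0]
3 nonzero rows, so the 4 vectors span a space of dimension 3.
Since 3 < 4, the vectors are linearly dependent.

no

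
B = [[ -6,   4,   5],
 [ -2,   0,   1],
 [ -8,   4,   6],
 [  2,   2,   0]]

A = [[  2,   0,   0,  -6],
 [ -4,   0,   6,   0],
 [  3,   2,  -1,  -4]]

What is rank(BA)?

2

First compute BA:
[[-13,  10,  19,  16],
 [ -1,   2,  -1,   8],
 [-14,  12,  18,  24],
 [ -4,   0,  12, -12]]
Now row reduce the product.
R2 ← R2 − (1/13)·R1: [0, 16/13, -32/13, 88/13]
R3 ← R3 − (14/13)·R1: [0, 16/13, -32/13, 88/13]
R4 ← R4 − (4/13)·R1: [0, -40/13, 80/13, -220/13]
R3 ← R3 − R2: [0, 0, 0, 0]
R4 ← R4 + (5/2)·R2: [0, 0, 0, 0]
2 nonzero rows, so rank(BA) = 2.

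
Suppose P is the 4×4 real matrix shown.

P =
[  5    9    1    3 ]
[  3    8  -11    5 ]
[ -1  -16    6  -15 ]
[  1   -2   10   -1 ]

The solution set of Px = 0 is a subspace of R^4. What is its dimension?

Row reduce to echelon form.
R2 ← R2 − (3/5)·R1: [0, 13/5, -58/5, 16/5]
R3 ← R3 + (1/5)·R1: [0, -71/5, 31/5, -72/5]
R4 ← R4 − (1/5)·R1: [0, -19/5, 49/5, -8/5]
R3 ← R3 + (71/13)·R2: [0, 0, -743/13, 40/13]
R4 ← R4 + (19/13)·R2: [0, 0, -93/13, 40/13]
R4 ← R4 − (93/743)·R3: [0, 0, 0, 2000/743]
4 nonzero rows, so rank(P) = 4.
P has 4 columns; by rank–nullity, nullity = 4 − 4 = 0.

0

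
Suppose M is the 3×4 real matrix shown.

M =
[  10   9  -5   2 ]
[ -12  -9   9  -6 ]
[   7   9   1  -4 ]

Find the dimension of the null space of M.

Row reduce to echelon form.
R2 ← R2 + (6/5)·R1: [0, 9/5, 3, -18/5]
R3 ← R3 − (7/10)·R1: [0, 27/10, 9/2, -27/5]
R3 ← R3 − (3/2)·R2: [0, 0, 0, 0]
2 nonzero rows, so rank(M) = 2.
M has 4 columns; by rank–nullity, nullity = 4 − 2 = 2.

2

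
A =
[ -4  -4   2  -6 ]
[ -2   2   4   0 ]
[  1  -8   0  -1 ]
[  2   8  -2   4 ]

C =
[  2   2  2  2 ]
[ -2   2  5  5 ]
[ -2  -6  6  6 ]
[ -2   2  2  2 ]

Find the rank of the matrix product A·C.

3

First compute AC:
[[  8, -40, -28, -28],
 [-16, -24,  30,  30],
 [ 20, -16, -40, -40],
 [-16,  40,  40,  40]]
Now row reduce the product.
R2 ← R2 + (2)·R1: [0, -104, -26, -26]
R3 ← R3 − (5/2)·R1: [0, 84, 30, 30]
R4 ← R4 + (2)·R1: [0, -40, -16, -16]
R3 ← R3 + (21/26)·R2: [0, 0, 9, 9]
R4 ← R4 − (5/13)·R2: [0, 0, -6, -6]
R4 ← R4 + (2/3)·R3: [0, 0, 0, 0]
3 nonzero rows, so rank(AC) = 3.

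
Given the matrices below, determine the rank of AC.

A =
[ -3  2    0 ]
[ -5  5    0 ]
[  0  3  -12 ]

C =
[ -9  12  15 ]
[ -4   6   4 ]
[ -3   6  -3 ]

First compute AC:
[[ 19, -24, -37],
 [ 25, -30, -55],
 [ 24, -54,  48]]
Now row reduce the product.
R2 ← R2 − (25/19)·R1: [0, 30/19, -120/19]
R3 ← R3 − (24/19)·R1: [0, -450/19, 1800/19]
R3 ← R3 + (15)·R2: [0, 0, 0]
2 nonzero rows, so rank(AC) = 2.

2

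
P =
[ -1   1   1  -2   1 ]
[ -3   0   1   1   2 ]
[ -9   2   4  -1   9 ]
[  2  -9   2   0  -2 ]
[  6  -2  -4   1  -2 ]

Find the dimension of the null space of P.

0

Row reduce to echelon form.
R2 ← R2 − (3)·R1: [0, -3, -2, 7, -1]
R3 ← R3 − (9)·R1: [0, -7, -5, 17, 0]
R4 ← R4 + (2)·R1: [0, -7, 4, -4, 0]
R5 ← R5 + (6)·R1: [0, 4, 2, -11, 4]
R3 ← R3 − (7/3)·R2: [0, 0, -1/3, 2/3, 7/3]
R4 ← R4 − (7/3)·R2: [0, 0, 26/3, -61/3, 7/3]
R5 ← R5 + (4/3)·R2: [0, 0, -2/3, -5/3, 8/3]
R4 ← R4 + (26)·R3: [0, 0, 0, -3, 63]
R5 ← R5 − (2)·R3: [0, 0, 0, -3, -2]
R5 ← R5 − R4: [0, 0, 0, 0, -65]
5 nonzero rows, so rank(P) = 5.
P has 5 columns; by rank–nullity, nullity = 5 − 5 = 0.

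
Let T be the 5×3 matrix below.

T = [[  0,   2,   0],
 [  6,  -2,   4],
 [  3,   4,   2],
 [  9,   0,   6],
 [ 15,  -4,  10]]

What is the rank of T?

Row reduce to echelon form.
Swap R1 ↔ R2
R3 ← R3 − (1/2)·R1: [0, 5, 0]
R4 ← R4 − (3/2)·R1: [0, 3, 0]
R5 ← R5 − (5/2)·R1: [0, 1, 0]
R3 ← R3 − (5/2)·R2: [0, 0, 0]
R4 ← R4 − (3/2)·R2: [0, 0, 0]
R5 ← R5 − (1/2)·R2: [0, 0, 0]
Echelon form has 2 nonzero rows, so rank(T) = 2.

2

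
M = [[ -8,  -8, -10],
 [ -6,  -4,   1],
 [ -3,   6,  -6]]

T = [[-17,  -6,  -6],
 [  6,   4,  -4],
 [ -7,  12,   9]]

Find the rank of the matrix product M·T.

3

First compute MT:
[[158, -104, -10],
 [ 71,  32,  61],
 [129, -30, -60]]
Now row reduce the product.
R2 ← R2 − (71/158)·R1: [0, 6220/79, 5174/79]
R3 ← R3 − (129/158)·R1: [0, 4338/79, -4095/79]
R3 ← R3 − (2169/3110)·R2: [0, 0, -151632/1555]
3 nonzero rows, so rank(MT) = 3.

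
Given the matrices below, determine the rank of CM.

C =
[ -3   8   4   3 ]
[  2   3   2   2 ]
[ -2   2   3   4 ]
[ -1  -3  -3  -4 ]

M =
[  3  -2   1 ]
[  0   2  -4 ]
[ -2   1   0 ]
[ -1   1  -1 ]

First compute CM:
[[-20,  29, -38],
 [  0,   6, -12],
 [-16,  15, -14],
 [  7, -11,  15]]
Now row reduce the product.
R3 ← R3 − (4/5)·R1: [0, -41/5, 82/5]
R4 ← R4 + (7/20)·R1: [0, -17/20, 17/10]
R3 ← R3 + (41/30)·R2: [0, 0, 0]
R4 ← R4 + (17/120)·R2: [0, 0, 0]
2 nonzero rows, so rank(CM) = 2.

2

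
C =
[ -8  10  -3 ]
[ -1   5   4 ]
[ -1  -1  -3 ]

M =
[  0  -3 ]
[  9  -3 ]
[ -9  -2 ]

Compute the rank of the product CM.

2

First compute CM:
[[117,   0],
 [  9, -20],
 [ 18,  12]]
Now row reduce the product.
R2 ← R2 − (1/13)·R1: [0, -20]
R3 ← R3 − (2/13)·R1: [0, 12]
R3 ← R3 + (3/5)·R2: [0, 0]
2 nonzero rows, so rank(CM) = 2.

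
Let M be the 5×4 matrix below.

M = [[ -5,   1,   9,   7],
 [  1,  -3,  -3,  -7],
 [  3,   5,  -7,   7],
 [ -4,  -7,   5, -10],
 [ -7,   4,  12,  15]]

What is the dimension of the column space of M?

3

Row reduce to echelon form.
R2 ← R2 + (1/5)·R1: [0, -14/5, -6/5, -28/5]
R3 ← R3 + (3/5)·R1: [0, 28/5, -8/5, 56/5]
R4 ← R4 − (4/5)·R1: [0, -39/5, -11/5, -78/5]
R5 ← R5 − (7/5)·R1: [0, 13/5, -3/5, 26/5]
R3 ← R3 + (2)·R2: [0, 0, -4, 0]
R4 ← R4 − (39/14)·R2: [0, 0, 8/7, 0]
R5 ← R5 + (13/14)·R2: [0, 0, -12/7, 0]
R4 ← R4 + (2/7)·R3: [0, 0, 0, 0]
R5 ← R5 − (3/7)·R3: [0, 0, 0, 0]
Echelon form has 3 nonzero rows, so rank(M) = 3.
The column space has dimension equal to the rank: 3.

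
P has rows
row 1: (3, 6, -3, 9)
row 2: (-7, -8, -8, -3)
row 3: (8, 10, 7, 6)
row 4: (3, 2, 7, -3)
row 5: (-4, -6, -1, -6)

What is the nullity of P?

Row reduce to echelon form.
R2 ← R2 + (7/3)·R1: [0, 6, -15, 18]
R3 ← R3 − (8/3)·R1: [0, -6, 15, -18]
R4 ← R4 − R1: [0, -4, 10, -12]
R5 ← R5 + (4/3)·R1: [0, 2, -5, 6]
R3 ← R3 + R2: [0, 0, 0, 0]
R4 ← R4 + (2/3)·R2: [0, 0, 0, 0]
R5 ← R5 − (1/3)·R2: [0, 0, 0, 0]
2 nonzero rows, so rank(P) = 2.
P has 4 columns; by rank–nullity, nullity = 4 − 2 = 2.

2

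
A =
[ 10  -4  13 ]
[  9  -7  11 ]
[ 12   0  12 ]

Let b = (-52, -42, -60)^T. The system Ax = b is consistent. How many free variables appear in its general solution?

Row reduce the augmented matrix [A | b].
R2 ← R2 − (9/10)·R1: [0, -17/5, -7/10, 24/5]
R3 ← R3 − (6/5)·R1: [0, 24/5, -18/5, 12/5]
R3 ← R3 + (24/17)·R2: [0, 0, -78/17, 156/17]
The echelon form has 3 nonzero rows, and every pivot lies in the first 3 columns, so rank(A) = rank([A|b]) = 3.
The system is consistent.
Free variables = (unknowns) − (rank) = 3 − 3 = 0.

0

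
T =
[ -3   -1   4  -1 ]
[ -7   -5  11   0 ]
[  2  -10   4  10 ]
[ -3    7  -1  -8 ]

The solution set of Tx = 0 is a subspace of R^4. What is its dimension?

Row reduce to echelon form.
R2 ← R2 − (7/3)·R1: [0, -8/3, 5/3, 7/3]
R3 ← R3 + (2/3)·R1: [0, -32/3, 20/3, 28/3]
R4 ← R4 − R1: [0, 8, -5, -7]
R3 ← R3 − (4)·R2: [0, 0, 0, 0]
R4 ← R4 + (3)·R2: [0, 0, 0, 0]
2 nonzero rows, so rank(T) = 2.
T has 4 columns; by rank–nullity, nullity = 4 − 2 = 2.

2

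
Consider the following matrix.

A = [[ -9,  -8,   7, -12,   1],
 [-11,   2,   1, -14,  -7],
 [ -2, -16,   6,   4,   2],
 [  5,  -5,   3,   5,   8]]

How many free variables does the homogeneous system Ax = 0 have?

Row reduce to echelon form.
R2 ← R2 − (11/9)·R1: [0, 106/9, -68/9, 2/3, -74/9]
R3 ← R3 − (2/9)·R1: [0, -128/9, 40/9, 20/3, 16/9]
R4 ← R4 + (5/9)·R1: [0, -85/9, 62/9, -5/3, 77/9]
R3 ← R3 + (64/53)·R2: [0, 0, -248/53, 396/53, -432/53]
R4 ← R4 + (85/106)·R2: [0, 0, 44/53, -60/53, 104/53]
R4 ← R4 + (11/62)·R3: [0, 0, 0, 6/31, 16/31]
4 nonzero rows, so rank(A) = 4.
A has 5 columns; by rank–nullity, nullity = 5 − 4 = 1.

1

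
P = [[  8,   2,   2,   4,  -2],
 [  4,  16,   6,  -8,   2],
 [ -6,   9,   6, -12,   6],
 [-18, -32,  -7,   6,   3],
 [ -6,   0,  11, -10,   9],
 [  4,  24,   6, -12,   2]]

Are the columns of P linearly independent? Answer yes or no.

no

Row reduce P to echelon form.
R2 ← R2 − (1/2)·R1: [0, 15, 5, -10, 3]
R3 ← R3 + (3/4)·R1: [0, 21/2, 15/2, -9, 9/2]
R4 ← R4 + (9/4)·R1: [0, -55/2, -5/2, 15, -3/2]
R5 ← R5 + (3/4)·R1: [0, 3/2, 25/2, -7, 15/2]
R6 ← R6 − (1/2)·R1: [0, 23, 5, -14, 3]
R3 ← R3 − (7/10)·R2: [0, 0, 4, -2, 12/5]
R4 ← R4 + (11/6)·R2: [0, 0, 20/3, -10/3, 4]
R5 ← R5 − (1/10)·R2: [0, 0, 12, -6, 36/5]
R6 ← R6 − (23/15)·R2: [0, 0, -8/3, 4/3, -8/5]
R4 ← R4 − (5/3)·R3: [0, 0, 0, 0, 0]
R5 ← R5 − (3)·R3: [0, 0, 0, 0, 0]
R6 ← R6 + (2/3)·R3: [0, 0, 0, 0, 0]
3 pivots among 5 columns.
Only 3 < 5 pivot columns, so the columns are linearly dependent.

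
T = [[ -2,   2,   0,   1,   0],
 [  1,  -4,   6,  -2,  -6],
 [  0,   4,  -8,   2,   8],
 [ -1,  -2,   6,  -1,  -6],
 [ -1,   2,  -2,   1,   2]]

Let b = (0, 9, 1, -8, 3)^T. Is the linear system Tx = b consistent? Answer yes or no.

Row reduce the augmented matrix [T | b].
R2 ← R2 + (1/2)·R1: [0, -3, 6, -3/2, -6, 9]
R4 ← R4 − (1/2)·R1: [0, -3, 6, -3/2, -6, -8]
R5 ← R5 − (1/2)·R1: [0, 1, -2, 1/2, 2, 3]
R3 ← R3 + (4/3)·R2: [0, 0, 0, 0, 0, 13]
R4 ← R4 − R2: [0, 0, 0, 0, 0, -17]
R5 ← R5 + (1/3)·R2: [0, 0, 0, 0, 0, 6]
R4 ← R4 + (17/13)·R3: [0, 0, 0, 0, 0, 0]
R5 ← R5 − (6/13)·R3: [0, 0, 0, 0, 0, 0]
The echelon form has 3 nonzero rows; the last pivot sits in the augmented column, so rank(T) = 2 but rank([T|b]) = 3.
Since the ranks differ, the system is inconsistent.

no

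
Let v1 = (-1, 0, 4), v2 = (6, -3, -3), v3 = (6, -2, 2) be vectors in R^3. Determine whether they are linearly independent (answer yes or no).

yes

Form the matrix with these vectors as rows and row reduce.
R2 ← R2 + (6)·R1: [0, -3, 21]
R3 ← R3 + (6)·R1: [0, -2, 26]
R3 ← R3 − (2/3)·R2: [0, 0, 12]
3 nonzero rows, so the 3 vectors span a space of dimension 3.
Since 3 = 3, the vectors are linearly independent.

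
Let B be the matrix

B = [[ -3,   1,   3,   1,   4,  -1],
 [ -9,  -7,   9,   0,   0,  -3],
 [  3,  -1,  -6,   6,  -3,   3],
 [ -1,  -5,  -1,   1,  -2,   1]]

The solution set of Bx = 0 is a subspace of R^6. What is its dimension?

Row reduce to echelon form.
R2 ← R2 − (3)·R1: [0, -10, 0, -3, -12, 0]
R3 ← R3 + R1: [0, 0, -3, 7, 1, 2]
R4 ← R4 − (1/3)·R1: [0, -16/3, -2, 2/3, -10/3, 4/3]
R4 ← R4 − (8/15)·R2: [0, 0, -2, 34/15, 46/15, 4/3]
R4 ← R4 − (2/3)·R3: [0, 0, 0, -12/5, 12/5, 0]
4 nonzero rows, so rank(B) = 4.
B has 6 columns; by rank–nullity, nullity = 6 − 4 = 2.

2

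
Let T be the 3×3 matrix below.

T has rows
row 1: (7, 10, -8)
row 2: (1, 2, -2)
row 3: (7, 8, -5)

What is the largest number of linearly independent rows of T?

2

Row reduce to echelon form.
R2 ← R2 − (1/7)·R1: [0, 4/7, -6/7]
R3 ← R3 − R1: [0, -2, 3]
R3 ← R3 + (7/2)·R2: [0, 0, 0]
Echelon form has 2 nonzero rows, so rank(T) = 2.
The rank gives the maximum number of linearly independent rows: 2.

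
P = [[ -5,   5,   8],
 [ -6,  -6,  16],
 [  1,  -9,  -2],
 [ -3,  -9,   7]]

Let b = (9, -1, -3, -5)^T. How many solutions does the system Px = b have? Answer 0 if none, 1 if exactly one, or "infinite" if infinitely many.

Row reduce the augmented matrix [P | b].
R2 ← R2 − (6/5)·R1: [0, -12, 32/5, -59/5]
R3 ← R3 + (1/5)·R1: [0, -8, -2/5, -6/5]
R4 ← R4 − (3/5)·R1: [0, -12, 11/5, -52/5]
R3 ← R3 − (2/3)·R2: [0, 0, -14/3, 20/3]
R4 ← R4 − R2: [0, 0, -21/5, 7/5]
R4 ← R4 − (9/10)·R3: [0, 0, 0, -23/5]
The echelon form has 4 nonzero rows; the last pivot sits in the augmented column, so rank(P) = 3 but rank([P|b]) = 4.
Since the ranks differ, the system is inconsistent.
It has no solutions.

0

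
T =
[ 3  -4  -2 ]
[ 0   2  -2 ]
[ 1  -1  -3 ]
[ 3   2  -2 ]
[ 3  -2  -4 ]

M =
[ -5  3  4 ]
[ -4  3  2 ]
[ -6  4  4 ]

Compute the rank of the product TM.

First compute TM:
[[ 13, -11,  -4],
 [  4,  -2,  -4],
 [ 17, -12, -10],
 [-11,   7,   8],
 [ 17, -13,  -8]]
Now row reduce the product.
R2 ← R2 − (4/13)·R1: [0, 18/13, -36/13]
R3 ← R3 − (17/13)·R1: [0, 31/13, -62/13]
R4 ← R4 + (11/13)·R1: [0, -30/13, 60/13]
R5 ← R5 − (17/13)·R1: [0, 18/13, -36/13]
R3 ← R3 − (31/18)·R2: [0, 0, 0]
R4 ← R4 + (5/3)·R2: [0, 0, 0]
R5 ← R5 − R2: [0, 0, 0]
2 nonzero rows, so rank(TM) = 2.

2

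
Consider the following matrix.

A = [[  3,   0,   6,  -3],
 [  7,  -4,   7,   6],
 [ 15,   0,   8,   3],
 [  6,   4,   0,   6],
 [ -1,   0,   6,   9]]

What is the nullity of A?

Row reduce to echelon form.
R2 ← R2 − (7/3)·R1: [0, -4, -7, 13]
R3 ← R3 − (5)·R1: [0, 0, -22, 18]
R4 ← R4 − (2)·R1: [0, 4, -12, 12]
R5 ← R5 + (1/3)·R1: [0, 0, 8, 8]
R4 ← R4 + R2: [0, 0, -19, 25]
R4 ← R4 − (19/22)·R3: [0, 0, 0, 104/11]
R5 ← R5 + (4/11)·R3: [0, 0, 0, 160/11]
R5 ← R5 − (20/13)·R4: [0, 0, 0, 0]
4 nonzero rows, so rank(A) = 4.
A has 4 columns; by rank–nullity, nullity = 4 − 4 = 0.

0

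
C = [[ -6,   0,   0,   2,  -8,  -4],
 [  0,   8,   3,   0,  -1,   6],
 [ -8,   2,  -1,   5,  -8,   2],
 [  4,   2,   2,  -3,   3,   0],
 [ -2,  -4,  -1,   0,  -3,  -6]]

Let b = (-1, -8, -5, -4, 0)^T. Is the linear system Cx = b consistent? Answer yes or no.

no

Row reduce the augmented matrix [C | b].
R3 ← R3 − (4/3)·R1: [0, 2, -1, 7/3, 8/3, 22/3, -11/3]
R4 ← R4 + (2/3)·R1: [0, 2, 2, -5/3, -7/3, -8/3, -14/3]
R5 ← R5 − (1/3)·R1: [0, -4, -1, -2/3, -1/3, -14/3, 1/3]
R3 ← R3 − (1/4)·R2: [0, 0, -7/4, 7/3, 35/12, 35/6, -5/3]
R4 ← R4 − (1/4)·R2: [0, 0, 5/4, -5/3, -25/12, -25/6, -8/3]
R5 ← R5 + (1/2)·R2: [0, 0, 1/2, -2/3, -5/6, -5/3, -11/3]
R4 ← R4 + (5/7)·R3: [0, 0, 0, 0, 0, 0, -27/7]
R5 ← R5 + (2/7)·R3: [0, 0, 0, 0, 0, 0, -29/7]
R5 ← R5 − (29/27)·R4: [0, 0, 0, 0, 0, 0, 0]
The echelon form has 4 nonzero rows; the last pivot sits in the augmented column, so rank(C) = 3 but rank([C|b]) = 4.
Since the ranks differ, the system is inconsistent.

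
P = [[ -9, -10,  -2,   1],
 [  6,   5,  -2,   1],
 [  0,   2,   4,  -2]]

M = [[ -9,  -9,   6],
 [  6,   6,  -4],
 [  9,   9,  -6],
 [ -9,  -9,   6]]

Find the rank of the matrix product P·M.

First compute PM:
[[ -6,  -6,   4],
 [-51, -51,  34],
 [ 66,  66, -44]]
Now row reduce the product.
R2 ← R2 − (17/2)·R1: [0, 0, 0]
R3 ← R3 + (11)·R1: [0, 0, 0]
1 nonzero row, so rank(PM) = 1.

1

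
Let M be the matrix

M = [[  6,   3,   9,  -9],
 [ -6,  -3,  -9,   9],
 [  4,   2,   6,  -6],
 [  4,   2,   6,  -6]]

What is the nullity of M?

Row reduce to echelon form.
R2 ← R2 + R1: [0, 0, 0, 0]
R3 ← R3 − (2/3)·R1: [0, 0, 0, 0]
R4 ← R4 − (2/3)·R1: [0, 0, 0, 0]
1 nonzero row, so rank(M) = 1.
M has 4 columns; by rank–nullity, nullity = 4 − 1 = 3.

3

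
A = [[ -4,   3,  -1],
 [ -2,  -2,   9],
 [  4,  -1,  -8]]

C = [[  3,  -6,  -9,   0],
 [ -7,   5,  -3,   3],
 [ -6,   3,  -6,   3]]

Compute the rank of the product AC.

First compute AC:
[[-27,  36,  33,   6],
 [-46,  29, -30,  21],
 [ 67, -53,  15, -27]]
Now row reduce the product.
R2 ← R2 − (46/27)·R1: [0, -97/3, -776/9, 97/9]
R3 ← R3 + (67/27)·R1: [0, 109/3, 872/9, -109/9]
R3 ← R3 + (109/97)·R2: [0, 0, 0, 0]
2 nonzero rows, so rank(AC) = 2.

2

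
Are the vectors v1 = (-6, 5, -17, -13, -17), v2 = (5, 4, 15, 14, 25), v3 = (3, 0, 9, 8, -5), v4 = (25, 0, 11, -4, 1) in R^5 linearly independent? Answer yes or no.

Form the matrix with these vectors as rows and row reduce.
R2 ← R2 + (5/6)·R1: [0, 49/6, 5/6, 19/6, 65/6]
R3 ← R3 + (1/2)·R1: [0, 5/2, 1/2, 3/2, -27/2]
R4 ← R4 + (25/6)·R1: [0, 125/6, -359/6, -349/6, -419/6]
R3 ← R3 − (15/49)·R2: [0, 0, 12/49, 26/49, -824/49]
R4 ← R4 − (125/49)·R2: [0, 0, -3036/49, -3246/49, -4776/49]
R4 ← R4 + (253)·R3: [0, 0, 0, 68, -4352]
4 nonzero rows, so the 4 vectors span a space of dimension 4.
Since 4 = 4, the vectors are linearly independent.

yes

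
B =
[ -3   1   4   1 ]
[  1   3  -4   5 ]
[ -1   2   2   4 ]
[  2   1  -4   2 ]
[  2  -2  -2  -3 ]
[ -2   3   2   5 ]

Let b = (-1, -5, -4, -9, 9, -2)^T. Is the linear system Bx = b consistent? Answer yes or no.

Row reduce the augmented matrix [B | b].
R2 ← R2 + (1/3)·R1: [0, 10/3, -8/3, 16/3, -16/3]
R3 ← R3 − (1/3)·R1: [0, 5/3, 2/3, 11/3, -11/3]
R4 ← R4 + (2/3)·R1: [0, 5/3, -4/3, 8/3, -29/3]
R5 ← R5 + (2/3)·R1: [0, -4/3, 2/3, -7/3, 25/3]
R6 ← R6 − (2/3)·R1: [0, 7/3, -2/3, 13/3, -4/3]
R3 ← R3 − (1/2)·R2: [0, 0, 2, 1, -1]
R4 ← R4 − (1/2)·R2: [0, 0, 0, 0, -7]
R5 ← R5 + (2/5)·R2: [0, 0, -2/5, -1/5, 31/5]
R6 ← R6 − (7/10)·R2: [0, 0, 6/5, 3/5, 12/5]
R5 ← R5 + (1/5)·R3: [0, 0, 0, 0, 6]
R6 ← R6 − (3/5)·R3: [0, 0, 0, 0, 3]
R5 ← R5 + (6/7)·R4: [0, 0, 0, 0, 0]
R6 ← R6 + (3/7)·R4: [0, 0, 0, 0, 0]
The echelon form has 4 nonzero rows; the last pivot sits in the augmented column, so rank(B) = 3 but rank([B|b]) = 4.
Since the ranks differ, the system is inconsistent.

no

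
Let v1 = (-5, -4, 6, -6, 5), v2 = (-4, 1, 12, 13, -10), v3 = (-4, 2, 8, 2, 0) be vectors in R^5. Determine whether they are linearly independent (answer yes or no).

Form the matrix with these vectors as rows and row reduce.
R2 ← R2 − (4/5)·R1: [0, 21/5, 36/5, 89/5, -14]
R3 ← R3 − (4/5)·R1: [0, 26/5, 16/5, 34/5, -4]
R3 ← R3 − (26/21)·R2: [0, 0, -40/7, -320/21, 40/3]
3 nonzero rows, so the 3 vectors span a space of dimension 3.
Since 3 = 3, the vectors are linearly independent.

yes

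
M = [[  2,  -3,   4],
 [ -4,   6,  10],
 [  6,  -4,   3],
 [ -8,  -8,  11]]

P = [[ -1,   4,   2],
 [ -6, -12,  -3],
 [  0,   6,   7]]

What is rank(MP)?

First compute MP:
[[ 16,  68,  41],
 [-32, -28,  44],
 [ 18,  90,  45],
 [ 56, 130,  85]]
Now row reduce the product.
R2 ← R2 + (2)·R1: [0, 108, 126]
R3 ← R3 − (9/8)·R1: [0, 27/2, -9/8]
R4 ← R4 − (7/2)·R1: [0, -108, -117/2]
R3 ← R3 − (1/8)·R2: [0, 0, -135/8]
R4 ← R4 + R2: [0, 0, 135/2]
R4 ← R4 + (4)·R3: [0, 0, 0]
3 nonzero rows, so rank(MP) = 3.

3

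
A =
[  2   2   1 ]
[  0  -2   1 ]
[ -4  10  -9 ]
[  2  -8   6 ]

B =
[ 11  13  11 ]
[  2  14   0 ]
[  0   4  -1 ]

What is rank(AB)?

2

First compute AB:
[[ 26,  58,  21],
 [ -4, -24,  -1],
 [-24,  52, -35],
 [  6, -62,  16]]
Now row reduce the product.
R2 ← R2 + (2/13)·R1: [0, -196/13, 29/13]
R3 ← R3 + (12/13)·R1: [0, 1372/13, -203/13]
R4 ← R4 − (3/13)·R1: [0, -980/13, 145/13]
R3 ← R3 + (7)·R2: [0, 0, 0]
R4 ← R4 − (5)·R2: [0, 0, 0]
2 nonzero rows, so rank(AB) = 2.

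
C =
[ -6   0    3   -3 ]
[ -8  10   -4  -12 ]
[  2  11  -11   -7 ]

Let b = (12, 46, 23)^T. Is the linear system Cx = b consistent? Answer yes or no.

yes

Row reduce the augmented matrix [C | b].
R2 ← R2 − (4/3)·R1: [0, 10, -8, -8, 30]
R3 ← R3 + (1/3)·R1: [0, 11, -10, -8, 27]
R3 ← R3 − (11/10)·R2: [0, 0, -6/5, 4/5, -6]
The echelon form has 3 nonzero rows, and every pivot lies in the first 4 columns, so rank(C) = rank([C|b]) = 3.
The system is consistent.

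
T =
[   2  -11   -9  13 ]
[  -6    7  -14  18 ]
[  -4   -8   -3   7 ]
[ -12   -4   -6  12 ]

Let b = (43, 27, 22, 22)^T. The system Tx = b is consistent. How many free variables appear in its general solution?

0

Row reduce the augmented matrix [T | b].
R2 ← R2 + (3)·R1: [0, -26, -41, 57, 156]
R3 ← R3 + (2)·R1: [0, -30, -21, 33, 108]
R4 ← R4 + (6)·R1: [0, -70, -60, 90, 280]
R3 ← R3 − (15/13)·R2: [0, 0, 342/13, -426/13, -72]
R4 ← R4 − (35/13)·R2: [0, 0, 655/13, -825/13, -140]
R4 ← R4 − (655/342)·R3: [0, 0, 0, -40/57, -40/19]
The echelon form has 4 nonzero rows, and every pivot lies in the first 4 columns, so rank(T) = rank([T|b]) = 4.
The system is consistent.
Free variables = (unknowns) − (rank) = 4 − 4 = 0.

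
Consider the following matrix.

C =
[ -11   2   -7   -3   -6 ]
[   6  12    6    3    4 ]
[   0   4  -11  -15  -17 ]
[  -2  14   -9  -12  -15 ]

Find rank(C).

4

Row reduce to echelon form.
R2 ← R2 + (6/11)·R1: [0, 144/11, 24/11, 15/11, 8/11]
R4 ← R4 − (2/11)·R1: [0, 150/11, -85/11, -126/11, -153/11]
R3 ← R3 − (11/36)·R2: [0, 0, -35/3, -185/12, -155/9]
R4 ← R4 − (25/24)·R2: [0, 0, -10, -103/8, -44/3]
R4 ← R4 − (6/7)·R3: [0, 0, 0, 19/56, 2/21]
Echelon form has 4 nonzero rows, so rank(C) = 4.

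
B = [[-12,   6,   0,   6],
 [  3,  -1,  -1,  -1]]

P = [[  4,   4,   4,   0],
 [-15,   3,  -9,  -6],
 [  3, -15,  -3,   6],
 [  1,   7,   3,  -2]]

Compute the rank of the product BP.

2

First compute BP:
[[-132,  12, -84, -48],
 [ 23,  17,  21,   2]]
Now row reduce the product.
R2 ← R2 + (23/132)·R1: [0, 210/11, 70/11, -70/11]
2 nonzero rows, so rank(BP) = 2.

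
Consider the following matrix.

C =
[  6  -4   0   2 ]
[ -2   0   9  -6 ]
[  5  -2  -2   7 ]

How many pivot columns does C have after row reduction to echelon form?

3

Row reduce to echelon form.
R2 ← R2 + (1/3)·R1: [0, -4/3, 9, -16/3]
R3 ← R3 − (5/6)·R1: [0, 4/3, -2, 16/3]
R3 ← R3 + R2: [0, 0, 7, 0]
Echelon form has 3 nonzero rows, so rank(C) = 3.
Each nonzero row contributes one pivot column: 3 pivot columns.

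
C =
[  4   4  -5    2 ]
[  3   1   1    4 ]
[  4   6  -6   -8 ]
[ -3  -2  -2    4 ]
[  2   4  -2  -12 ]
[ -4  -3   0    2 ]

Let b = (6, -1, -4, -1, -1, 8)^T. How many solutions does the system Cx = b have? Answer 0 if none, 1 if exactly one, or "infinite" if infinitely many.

0

Row reduce the augmented matrix [C | b].
R2 ← R2 − (3/4)·R1: [0, -2, 19/4, 5/2, -11/2]
R3 ← R3 − R1: [0, 2, -1, -10, -10]
R4 ← R4 + (3/4)·R1: [0, 1, -23/4, 11/2, 7/2]
R5 ← R5 − (1/2)·R1: [0, 2, 1/2, -13, -4]
R6 ← R6 + R1: [0, 1, -5, 4, 14]
R3 ← R3 + R2: [0, 0, 15/4, -15/2, -31/2]
R4 ← R4 + (1/2)·R2: [0, 0, -27/8, 27/4, 3/4]
R5 ← R5 + R2: [0, 0, 21/4, -21/2, -19/2]
R6 ← R6 + (1/2)·R2: [0, 0, -21/8, 21/4, 45/4]
R4 ← R4 + (9/10)·R3: [0, 0, 0, 0, -66/5]
R5 ← R5 − (7/5)·R3: [0, 0, 0, 0, 61/5]
R6 ← R6 + (7/10)·R3: [0, 0, 0, 0, 2/5]
R5 ← R5 + (61/66)·R4: [0, 0, 0, 0, 0]
R6 ← R6 + (1/33)·R4: [0, 0, 0, 0, 0]
The echelon form has 4 nonzero rows; the last pivot sits in the augmented column, so rank(C) = 3 but rank([C|b]) = 4.
Since the ranks differ, the system is inconsistent.
It has no solutions.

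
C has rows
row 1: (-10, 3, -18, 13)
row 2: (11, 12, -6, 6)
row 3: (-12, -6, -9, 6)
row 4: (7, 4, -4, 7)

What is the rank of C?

Row reduce to echelon form.
R2 ← R2 + (11/10)·R1: [0, 153/10, -129/5, 203/10]
R3 ← R3 − (6/5)·R1: [0, -48/5, 63/5, -48/5]
R4 ← R4 + (7/10)·R1: [0, 61/10, -83/5, 161/10]
R3 ← R3 + (32/51)·R2: [0, 0, -61/17, 160/51]
R4 ← R4 − (61/153)·R2: [0, 0, -322/51, 1225/153]
R4 ← R4 − (322/183)·R3: [0, 0, 0, 455/183]
Echelon form has 4 nonzero rows, so rank(C) = 4.

4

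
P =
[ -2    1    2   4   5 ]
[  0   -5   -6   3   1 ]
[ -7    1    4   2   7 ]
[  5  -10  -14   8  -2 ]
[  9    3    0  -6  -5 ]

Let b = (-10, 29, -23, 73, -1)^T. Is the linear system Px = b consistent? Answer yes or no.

Row reduce the augmented matrix [P | b].
R3 ← R3 − (7/2)·R1: [0, -5/2, -3, -12, -21/2, 12]
R4 ← R4 + (5/2)·R1: [0, -15/2, -9, 18, 21/2, 48]
R5 ← R5 + (9/2)·R1: [0, 15/2, 9, 12, 35/2, -46]
R3 ← R3 − (1/2)·R2: [0, 0, 0, -27/2, -11, -5/2]
R4 ← R4 − (3/2)·R2: [0, 0, 0, 27/2, 9, 9/2]
R5 ← R5 + (3/2)·R2: [0, 0, 0, 33/2, 19, -5/2]
R4 ← R4 + R3: [0, 0, 0, 0, -2, 2]
R5 ← R5 + (11/9)·R3: [0, 0, 0, 0, 50/9, -50/9]
R5 ← R5 + (25/9)·R4: [0, 0, 0, 0, 0, 0]
The echelon form has 4 nonzero rows, and every pivot lies in the first 5 columns, so rank(P) = rank([P|b]) = 4.
The system is consistent.

yes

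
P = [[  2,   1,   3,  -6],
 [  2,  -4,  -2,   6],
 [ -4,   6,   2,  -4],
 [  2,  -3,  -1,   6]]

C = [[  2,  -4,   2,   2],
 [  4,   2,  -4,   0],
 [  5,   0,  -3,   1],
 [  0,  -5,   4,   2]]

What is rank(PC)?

2

First compute PC:
[[ 23,  24, -33,  -5],
 [-22, -46,  50,  14],
 [ 26,  48, -54, -14],
 [-13, -44,  43,  15]]
Now row reduce the product.
R2 ← R2 + (22/23)·R1: [0, -530/23, 424/23, 212/23]
R3 ← R3 − (26/23)·R1: [0, 480/23, -384/23, -192/23]
R4 ← R4 + (13/23)·R1: [0, -700/23, 560/23, 280/23]
R3 ← R3 + (48/53)·R2: [0, 0, 0, 0]
R4 ← R4 − (70/53)·R2: [0, 0, 0, 0]
2 nonzero rows, so rank(PC) = 2.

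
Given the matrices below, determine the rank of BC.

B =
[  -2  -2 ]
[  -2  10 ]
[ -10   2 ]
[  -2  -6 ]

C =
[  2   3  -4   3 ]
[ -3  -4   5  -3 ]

First compute BC:
[[  2,   2,  -2,   0],
 [-34, -46,  58, -36],
 [-26, -38,  50, -36],
 [ 14,  18, -22,  12]]
Now row reduce the product.
R2 ← R2 + (17)·R1: [0, -12, 24, -36]
R3 ← R3 + (13)·R1: [0, -12, 24, -36]
R4 ← R4 − (7)·R1: [0, 4, -8, 12]
R3 ← R3 − R2: [0, 0, 0, 0]
R4 ← R4 + (1/3)·R2: [0, 0, 0, 0]
2 nonzero rows, so rank(BC) = 2.

2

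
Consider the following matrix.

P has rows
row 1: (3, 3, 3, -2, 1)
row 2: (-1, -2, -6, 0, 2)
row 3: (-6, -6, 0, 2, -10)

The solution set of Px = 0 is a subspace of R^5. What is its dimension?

2

Row reduce to echelon form.
R2 ← R2 + (1/3)·R1: [0, -1, -5, -2/3, 7/3]
R3 ← R3 + (2)·R1: [0, 0, 6, -2, -8]
3 nonzero rows, so rank(P) = 3.
P has 5 columns; by rank–nullity, nullity = 5 − 3 = 2.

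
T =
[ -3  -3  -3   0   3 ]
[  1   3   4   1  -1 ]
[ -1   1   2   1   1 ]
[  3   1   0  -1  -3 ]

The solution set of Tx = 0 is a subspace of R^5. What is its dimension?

3

Row reduce to echelon form.
R2 ← R2 + (1/3)·R1: [0, 2, 3, 1, 0]
R3 ← R3 − (1/3)·R1: [0, 2, 3, 1, 0]
R4 ← R4 + R1: [0, -2, -3, -1, 0]
R3 ← R3 − R2: [0, 0, 0, 0, 0]
R4 ← R4 + R2: [0, 0, 0, 0, 0]
2 nonzero rows, so rank(T) = 2.
T has 5 columns; by rank–nullity, nullity = 5 − 2 = 3.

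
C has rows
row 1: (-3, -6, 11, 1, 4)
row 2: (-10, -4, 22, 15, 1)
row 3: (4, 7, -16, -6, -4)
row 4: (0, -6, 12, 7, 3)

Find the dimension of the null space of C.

2

Row reduce to echelon form.
R2 ← R2 − (10/3)·R1: [0, 16, -44/3, 35/3, -37/3]
R3 ← R3 + (4/3)·R1: [0, -1, -4/3, -14/3, 4/3]
R3 ← R3 + (1/16)·R2: [0, 0, -9/4, -63/16, 9/16]
R4 ← R4 + (3/8)·R2: [0, 0, 13/2, 91/8, -13/8]
R4 ← R4 + (26/9)·R3: [0, 0, 0, 0, 0]
3 nonzero rows, so rank(C) = 3.
C has 5 columns; by rank–nullity, nullity = 5 − 3 = 2.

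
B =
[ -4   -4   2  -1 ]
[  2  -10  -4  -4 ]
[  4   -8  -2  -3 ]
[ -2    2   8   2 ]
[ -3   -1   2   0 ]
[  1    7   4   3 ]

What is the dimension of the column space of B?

Row reduce to echelon form.
R2 ← R2 + (1/2)·R1: [0, -12, -3, -9/2]
R3 ← R3 + R1: [0, -12, 0, -4]
R4 ← R4 − (1/2)·R1: [0, 4, 7, 5/2]
R5 ← R5 − (3/4)·R1: [0, 2, 1/2, 3/4]
R6 ← R6 + (1/4)·R1: [0, 6, 9/2, 11/4]
R3 ← R3 − R2: [0, 0, 3, 1/2]
R4 ← R4 + (1/3)·R2: [0, 0, 6, 1]
R5 ← R5 + (1/6)·R2: [0, 0, 0, 0]
R6 ← R6 + (1/2)·R2: [0, 0, 3, 1/2]
R4 ← R4 − (2)·R3: [0, 0, 0, 0]
R6 ← R6 − R3: [0, 0, 0, 0]
Echelon form has 3 nonzero rows, so rank(B) = 3.
The column space has dimension equal to the rank: 3.

3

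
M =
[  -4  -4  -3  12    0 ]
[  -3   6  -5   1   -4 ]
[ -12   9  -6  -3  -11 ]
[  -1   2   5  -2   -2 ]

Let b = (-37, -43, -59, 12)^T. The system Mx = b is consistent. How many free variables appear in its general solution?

1

Row reduce the augmented matrix [M | b].
R2 ← R2 − (3/4)·R1: [0, 9, -11/4, -8, -4, -61/4]
R3 ← R3 − (3)·R1: [0, 21, 3, -39, -11, 52]
R4 ← R4 − (1/4)·R1: [0, 3, 23/4, -5, -2, 85/4]
R3 ← R3 − (7/3)·R2: [0, 0, 113/12, -61/3, -5/3, 1051/12]
R4 ← R4 − (1/3)·R2: [0, 0, 20/3, -7/3, -2/3, 79/3]
R4 ← R4 − (80/113)·R3: [0, 0, 0, 1363/113, 58/113, -4031/113]
The echelon form has 4 nonzero rows, and every pivot lies in the first 5 columns, so rank(M) = rank([M|b]) = 4.
The system is consistent.
Free variables = (unknowns) − (rank) = 5 − 4 = 1.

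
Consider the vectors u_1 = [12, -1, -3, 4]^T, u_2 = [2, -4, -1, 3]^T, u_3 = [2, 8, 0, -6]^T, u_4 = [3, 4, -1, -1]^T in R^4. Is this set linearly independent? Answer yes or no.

yes

Form the matrix with these vectors as rows and row reduce.
R2 ← R2 − (1/6)·R1: [0, -23/6, -1/2, 7/3]
R3 ← R3 − (1/6)·R1: [0, 49/6, 1/2, -20/3]
R4 ← R4 − (1/4)·R1: [0, 17/4, -1/4, -2]
R3 ← R3 + (49/23)·R2: [0, 0, -13/23, -39/23]
R4 ← R4 + (51/46)·R2: [0, 0, -37/46, 27/46]
R4 ← R4 − (37/26)·R3: [0, 0, 0, 3]
4 nonzero rows, so the 4 vectors span a space of dimension 4.
Since 4 = 4, the vectors are linearly independent.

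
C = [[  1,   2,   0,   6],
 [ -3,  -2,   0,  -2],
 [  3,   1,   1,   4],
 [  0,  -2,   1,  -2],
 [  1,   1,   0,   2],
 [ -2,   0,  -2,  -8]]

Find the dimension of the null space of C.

Row reduce to echelon form.
R2 ← R2 + (3)·R1: [0, 4, 0, 16]
R3 ← R3 − (3)·R1: [0, -5, 1, -14]
R5 ← R5 − R1: [0, -1, 0, -4]
R6 ← R6 + (2)·R1: [0, 4, -2, 4]
R3 ← R3 + (5/4)·R2: [0, 0, 1, 6]
R4 ← R4 + (1/2)·R2: [0, 0, 1, 6]
R5 ← R5 + (1/4)·R2: [0, 0, 0, 0]
R6 ← R6 − R2: [0, 0, -2, -12]
R4 ← R4 − R3: [0, 0, 0, 0]
R6 ← R6 + (2)·R3: [0, 0, 0, 0]
3 nonzero rows, so rank(C) = 3.
C has 4 columns; by rank–nullity, nullity = 4 − 3 = 1.

1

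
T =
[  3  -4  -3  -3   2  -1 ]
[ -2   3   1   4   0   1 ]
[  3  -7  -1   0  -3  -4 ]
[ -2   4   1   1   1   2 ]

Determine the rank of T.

Row reduce to echelon form.
R2 ← R2 + (2/3)·R1: [0, 1/3, -1, 2, 4/3, 1/3]
R3 ← R3 − R1: [0, -3, 2, 3, -5, -3]
R4 ← R4 + (2/3)·R1: [0, 4/3, -1, -1, 7/3, 4/3]
R3 ← R3 + (9)·R2: [0, 0, -7, 21, 7, 0]
R4 ← R4 − (4)·R2: [0, 0, 3, -9, -3, 0]
R4 ← R4 + (3/7)·R3: [0, 0, 0, 0, 0, 0]
Echelon form has 3 nonzero rows, so rank(T) = 3.

3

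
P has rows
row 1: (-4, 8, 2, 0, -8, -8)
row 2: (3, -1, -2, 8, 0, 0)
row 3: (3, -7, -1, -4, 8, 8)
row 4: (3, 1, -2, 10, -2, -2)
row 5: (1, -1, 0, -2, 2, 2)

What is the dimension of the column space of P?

3

Row reduce to echelon form.
R2 ← R2 + (3/4)·R1: [0, 5, -1/2, 8, -6, -6]
R3 ← R3 + (3/4)·R1: [0, -1, 1/2, -4, 2, 2]
R4 ← R4 + (3/4)·R1: [0, 7, -1/2, 10, -8, -8]
R5 ← R5 + (1/4)·R1: [0, 1, 1/2, -2, 0, 0]
R3 ← R3 + (1/5)·R2: [0, 0, 2/5, -12/5, 4/5, 4/5]
R4 ← R4 − (7/5)·R2: [0, 0, 1/5, -6/5, 2/5, 2/5]
R5 ← R5 − (1/5)·R2: [0, 0, 3/5, -18/5, 6/5, 6/5]
R4 ← R4 − (1/2)·R3: [0, 0, 0, 0, 0, 0]
R5 ← R5 − (3/2)·R3: [0, 0, 0, 0, 0, 0]
Echelon form has 3 nonzero rows, so rank(P) = 3.
The column space has dimension equal to the rank: 3.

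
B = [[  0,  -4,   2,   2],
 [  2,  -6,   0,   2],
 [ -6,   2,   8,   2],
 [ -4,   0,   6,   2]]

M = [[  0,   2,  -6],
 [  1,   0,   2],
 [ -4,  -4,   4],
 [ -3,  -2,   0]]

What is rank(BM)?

First compute BM:
[[-18, -12,   0],
 [-12,   0, -24],
 [-36, -48,  72],
 [-30, -36,  48]]
Now row reduce the product.
R2 ← R2 − (2/3)·R1: [0, 8, -24]
R3 ← R3 − (2)·R1: [0, -24, 72]
R4 ← R4 − (5/3)·R1: [0, -16, 48]
R3 ← R3 + (3)·R2: [0, 0, 0]
R4 ← R4 + (2)·R2: [0, 0, 0]
2 nonzero rows, so rank(BM) = 2.

2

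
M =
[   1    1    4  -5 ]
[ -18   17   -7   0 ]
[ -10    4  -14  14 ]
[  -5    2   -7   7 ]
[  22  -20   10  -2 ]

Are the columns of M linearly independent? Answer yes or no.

no

Row reduce M to echelon form.
R2 ← R2 + (18)·R1: [0, 35, 65, -90]
R3 ← R3 + (10)·R1: [0, 14, 26, -36]
R4 ← R4 + (5)·R1: [0, 7, 13, -18]
R5 ← R5 − (22)·R1: [0, -42, -78, 108]
R3 ← R3 − (2/5)·R2: [0, 0, 0, 0]
R4 ← R4 − (1/5)·R2: [0, 0, 0, 0]
R5 ← R5 + (6/5)·R2: [0, 0, 0, 0]
2 pivots among 4 columns.
Only 2 < 4 pivot columns, so the columns are linearly dependent.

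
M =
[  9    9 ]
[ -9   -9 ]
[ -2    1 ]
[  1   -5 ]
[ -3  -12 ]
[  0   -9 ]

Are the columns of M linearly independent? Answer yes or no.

Row reduce M to echelon form.
R2 ← R2 + R1: [0, 0]
R3 ← R3 + (2/9)·R1: [0, 3]
R4 ← R4 − (1/9)·R1: [0, -6]
R5 ← R5 + (1/3)·R1: [0, -9]
Swap R2 ↔ R3
R4 ← R4 + (2)·R2: [0, 0]
R5 ← R5 + (3)·R2: [0, 0]
R6 ← R6 + (3)·R2: [0, 0]
2 pivots among 2 columns.
Every column is a pivot column, so the columns are linearly independent.

yes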